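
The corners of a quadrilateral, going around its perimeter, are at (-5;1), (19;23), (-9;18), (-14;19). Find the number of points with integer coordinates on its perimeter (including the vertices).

13

Along each edge there are gcd(|Δx|,|Δy|)+1 lattice points, so counting each shared vertex once the boundary has gcd(24,22) + gcd(28,5) + gcd(5,1) + gcd(9,18) = 2+1+1+9 = 13.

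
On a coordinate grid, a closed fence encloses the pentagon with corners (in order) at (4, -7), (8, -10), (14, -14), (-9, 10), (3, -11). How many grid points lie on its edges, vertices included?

8

Summing gcd(|Δx|,|Δy|) over the edges gives the boundary count: gcd(4,3) + gcd(6,4) + gcd(23,24) + gcd(12,21) + gcd(1,4) = 1+2+1+3+1 = 8.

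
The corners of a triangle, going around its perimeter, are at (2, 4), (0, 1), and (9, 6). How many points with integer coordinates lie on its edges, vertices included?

Summing gcd(|Δx|,|Δy|) over the edges gives the boundary count: gcd(2,3) + gcd(9,5) + gcd(7,2) = 1+1+1 = 3.

3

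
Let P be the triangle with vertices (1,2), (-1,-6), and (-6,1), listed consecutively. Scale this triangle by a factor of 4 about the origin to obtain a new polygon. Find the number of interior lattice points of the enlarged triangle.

The shoelace formula gives twice the area as |(1·(-6) − (-1)·2) + ((-1)·1 − (-6)·(-6)) + ((-6)·2 − 1·1)| = 54, so the area is 27.
Along each edge there are gcd(|Δx|,|Δy|)+1 lattice points, so counting each shared vertex once the boundary has gcd(2,8) + gcd(5,7) + gcd(7,1) = 2+1+1 = 4.
Scaling by 4 multiplies the area by 4² = 16 (so the new area is 432) and multiplies the boundary lattice-point count by 4, giving 16.
By Pick's theorem, the interior count of the dilated polygon is 432 − 16/2 + 1 = 425.

425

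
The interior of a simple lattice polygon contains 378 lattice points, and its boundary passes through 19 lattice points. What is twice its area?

By Pick's theorem, A = I + B/2 − 1 = 378 + 19/2 − 1 = 773/2.
Hence 2A = 773.

773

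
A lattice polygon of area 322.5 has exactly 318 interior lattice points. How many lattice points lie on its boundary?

Pick's theorem gives A = I + B/2 − 1, so B = 2(A − I + 1) = 2(322.5 − 318 + 1) = 11.

11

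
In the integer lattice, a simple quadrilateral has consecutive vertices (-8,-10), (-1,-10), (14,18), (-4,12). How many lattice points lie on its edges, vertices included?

16

Along each edge there are gcd(|Δx|,|Δy|)+1 lattice points, so counting each shared vertex once the boundary has gcd(7,0) + gcd(15,28) + gcd(18,6) + gcd(4,22) = 7+1+6+2 = 16.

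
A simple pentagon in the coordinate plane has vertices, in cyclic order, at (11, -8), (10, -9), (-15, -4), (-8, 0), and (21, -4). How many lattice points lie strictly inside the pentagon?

155

By the shoelace formula, twice the signed area is |(11·(-9) − 10·(-8)) + (10·(-4) − (-15)·(-9)) + ((-15)·0 − (-8)·(-4)) + ((-8)·(-4) − 21·0) + (21·(-8) − 11·(-4))| = 318, so the area is 159.
Summing gcd(|Δx|,|Δy|) over the edges gives the boundary count: gcd(1,1) + gcd(25,5) + gcd(7,4) + gcd(29,4) + gcd(10,4) = 1+5+1+1+2 = 10.
Pick's theorem gives I = A − B/2 + 1 = 159 − 10/2 + 1 = 155.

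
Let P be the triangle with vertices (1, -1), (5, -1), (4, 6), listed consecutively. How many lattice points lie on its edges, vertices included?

Summing gcd(|Δx|,|Δy|) over the edges gives the boundary count: gcd(4,0) + gcd(1,7) + gcd(3,7) = 4+1+1 = 6.

6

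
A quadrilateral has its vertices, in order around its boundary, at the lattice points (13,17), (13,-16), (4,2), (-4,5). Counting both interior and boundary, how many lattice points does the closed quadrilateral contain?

The shoelace formula gives twice the area as |[13·(-16) − 13·17] + [13·2 − 4·(-16)] + [4·5 − (-4)·2] + [(-4)·17 − 13·5]| = 444, so the area is 222.
Along each edge there are gcd(|Δx|,|Δy|)+1 lattice points, so counting each shared vertex once the boundary has gcd(0,33) + gcd(9,18) + gcd(8,3) + gcd(17,12) = 33+9+1+1 = 44.
Pick's theorem gives I = A − B/2 + 1 = 222 − 44/2 + 1 = 201, so the closed region contains I + B = 201 + 44 = 245 lattice points.

245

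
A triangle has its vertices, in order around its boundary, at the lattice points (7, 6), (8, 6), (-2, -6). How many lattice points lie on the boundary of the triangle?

6

Summing gcd(|Δx|,|Δy|) over the edges gives the boundary count: gcd(1,0) + gcd(10,12) + gcd(9,12) = 1+2+3 = 6.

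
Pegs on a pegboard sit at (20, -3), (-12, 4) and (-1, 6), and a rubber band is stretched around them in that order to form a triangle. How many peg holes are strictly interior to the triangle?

69

By the shoelace formula, twice the signed area is |(20·4 − (-12)·(-3)) + ((-12)·6 − (-1)·4) + ((-1)·(-3) − 20·6)| = 141, so the area is 141/2.
The number of boundary lattice points is Σ gcd(|Δx|,|Δy|) = gcd(32,7) + gcd(11,2) + gcd(21,9) = 1+1+3 = 5.
Pick's theorem gives I = A − B/2 + 1 = 141/2 − 5/2 + 1 = 69.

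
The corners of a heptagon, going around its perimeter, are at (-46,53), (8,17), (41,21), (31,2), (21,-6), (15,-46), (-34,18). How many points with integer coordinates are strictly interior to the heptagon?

The shoelace formula gives twice the area as |((-46)·17 − 8·53) + (8·21 − 41·17) + (41·2 − 31·21) + (31·(-6) − 21·2) + (21·(-46) − 15·(-6)) + (15·18 − (-34)·(-46)) + ((-34)·53 − (-46)·18)| = 5676, so the area is 2838.
Summing gcd(|Δx|,|Δy|) over the edges gives the boundary count: gcd(54,36) + gcd(33,4) + gcd(10,19) + gcd(10,8) + gcd(6,40) + gcd(49,64) + gcd(12,35) = 18+1+1+2+2+1+1 = 26.
By Pick's theorem A = I + B/2 − 1, so I = 2838 − 26/2 + 1 = 2826.

2826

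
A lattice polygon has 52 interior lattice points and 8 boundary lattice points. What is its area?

By Pick's theorem, A = I + B/2 − 1 = 52 + 8/2 − 1 = 55.

55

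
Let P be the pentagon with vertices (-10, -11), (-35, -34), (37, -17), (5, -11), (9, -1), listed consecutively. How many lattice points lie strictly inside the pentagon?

733

Using the shoelace formula, 2A = |[(-10)·(-34) − (-35)·(-11)] + [(-35)·(-17) − 37·(-34)] + [37·(-11) − 5·(-17)] + [5·(-1) − 9·(-11)] + [9·(-11) − (-10)·(-1)]| = 1471, so the area is 1471/2.
Along each edge there are gcd(|Δx|,|Δy|)+1 lattice points, so counting each shared vertex once the boundary has gcd(25,23) + gcd(72,17) + gcd(32,6) + gcd(4,10) + gcd(19,10) = 1+1+2+2+1 = 7.
By Pick's theorem A = I + B/2 − 1, so I = 1471/2 − 7/2 + 1 = 733.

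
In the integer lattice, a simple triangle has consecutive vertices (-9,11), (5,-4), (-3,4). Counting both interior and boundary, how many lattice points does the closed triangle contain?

By the shoelace formula, twice the signed area is |((-9)·(-4) − 5·11) + (5·4 − (-3)·(-4)) + ((-3)·11 − (-9)·4)| = 8, so the area is 4.
The number of boundary lattice points is Σ gcd(|Δx|,|Δy|) = gcd(14,15) + gcd(8,8) + gcd(6,7) = 1+8+1 = 10.
Pick's theorem gives I = A − B/2 + 1 = 4 − 10/2 + 1 = 0, so the closed region contains I + B = 0 + 10 = 10 lattice points.

10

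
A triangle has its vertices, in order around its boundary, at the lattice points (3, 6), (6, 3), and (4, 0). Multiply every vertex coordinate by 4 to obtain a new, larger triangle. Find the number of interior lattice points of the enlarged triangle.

The shoelace formula gives twice the area as |(3·3 − 6·6) + (6·0 − 4·3) + (4·6 − 3·0)| = 15, so the area is 7.5.
The number of boundary lattice points is Σ gcd(|Δx|,|Δy|) = gcd(3,3) + gcd(2,3) + gcd(1,6) = 3+1+1 = 5.
Scaling by 4 multiplies the area by 4² = 16 (so the new area is 120) and multiplies the boundary lattice-point count by 4, giving 20.
By Pick's theorem, the interior count of the dilated polygon is 120 − 20/2 + 1 = 111.

111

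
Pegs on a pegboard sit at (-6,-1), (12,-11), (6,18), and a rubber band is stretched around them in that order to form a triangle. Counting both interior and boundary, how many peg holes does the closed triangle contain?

Using the shoelace formula, 2A = |((-6)·(-11) − 12·(-1)) + (12·18 − 6·(-11)) + (6·(-1) − (-6)·18)| = 462, so the area is 231.
Along each edge there are gcd(|Δx|,|Δy|)+1 lattice points, so counting each shared vertex once the boundary has gcd(18,10) + gcd(6,29) + gcd(12,19) = 2+1+1 = 4.
Pick's theorem gives I = A − B/2 + 1 = 231 − 4/2 + 1 = 230, so the closed region contains I + B = 230 + 4 = 234 lattice points.

234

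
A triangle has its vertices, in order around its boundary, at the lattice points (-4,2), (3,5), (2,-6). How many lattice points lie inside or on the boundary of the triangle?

40

The shoelace formula gives twice the area as |[(-4)·5 − 3·2] + [3·(-6) − 2·5] + [2·2 − (-4)·(-6)]| = 74, so the area is 37.
The number of boundary lattice points is Σ gcd(|Δx|,|Δy|) = gcd(7,3) + gcd(1,11) + gcd(6,8) = 1+1+2 = 4.
Pick's theorem gives I = A − B/2 + 1 = 37 − 4/2 + 1 = 36, so the closed region contains I + B = 36 + 4 = 40 lattice points.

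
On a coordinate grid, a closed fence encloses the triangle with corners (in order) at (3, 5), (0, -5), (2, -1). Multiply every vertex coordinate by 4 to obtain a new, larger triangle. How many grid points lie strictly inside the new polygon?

57

Using the shoelace formula, 2A = |[3·(-5) − 0·5] + [0·(-1) − 2·(-5)] + [2·5 − 3·(-1)]| = 8, so the area is 4.
Along each edge there are gcd(|Δx|,|Δy|)+1 lattice points, so counting each shared vertex once the boundary has gcd(3,10) + gcd(2,4) + gcd(1,6) = 1+2+1 = 4.
Scaling by 4 multiplies the area by 4² = 16 (so the new area is 64) and multiplies the boundary lattice-point count by 4, giving 16.
By Pick's theorem, the interior count of the dilated polygon is 64 − 16/2 + 1 = 57.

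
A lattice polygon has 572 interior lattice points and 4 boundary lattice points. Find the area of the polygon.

Pick's theorem states A = I + B/2 − 1, so A = 572 + 4/2 − 1 = 573.

573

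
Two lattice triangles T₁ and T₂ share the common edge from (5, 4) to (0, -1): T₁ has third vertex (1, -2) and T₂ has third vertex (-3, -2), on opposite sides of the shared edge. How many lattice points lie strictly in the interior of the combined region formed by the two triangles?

8

The union is the simple quadrilateral with vertices (5, 4), (1, -2), (0, -1), (-3, -2) in order.
Using the shoelace formula, 2A = |(5·(-2) − 1·4) + (1·(-1) − 0·(-2)) + (0·(-2) − (-3)·(-1)) + ((-3)·4 − 5·(-2))| = 20, so the area is 10.
The number of boundary lattice points is Σ gcd(|Δx|,|Δy|) = gcd(4,6) + gcd(1,1) + gcd(3,1) + gcd(8,6) = 2+1+1+2 = 6.
By Pick's theorem I = A − B/2 + 1 = 10 − 6/2 + 1 = 8.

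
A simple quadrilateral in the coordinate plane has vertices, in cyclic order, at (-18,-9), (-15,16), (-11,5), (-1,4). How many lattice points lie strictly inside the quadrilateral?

The shoelace formula gives twice the area as |[(-18)·16 − (-15)·(-9)] + [(-15)·5 − (-11)·16] + [(-11)·4 − (-1)·5] + [(-1)·(-9) − (-18)·4]| = 280, so the area is 140.
Summing gcd(|Δx|,|Δy|) over the edges gives the boundary count: gcd(3,25) + gcd(4,11) + gcd(10,1) + gcd(17,13) = 1+1+1+1 = 4.
Pick's theorem gives I = A − B/2 + 1 = 140 − 4/2 + 1 = 139.

139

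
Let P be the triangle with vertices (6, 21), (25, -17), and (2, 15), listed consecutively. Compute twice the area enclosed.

266

Using the shoelace formula, 2A = |(6·(-17) − 25·21) + (25·15 − 2·(-17)) + (2·21 − 6·15)| = 266, so the area is 133.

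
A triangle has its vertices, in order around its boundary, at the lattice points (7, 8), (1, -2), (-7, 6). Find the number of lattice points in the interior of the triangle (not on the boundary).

The shoelace formula gives twice the area as |(7·(-2) − 1·8) + (1·6 − (-7)·(-2)) + ((-7)·8 − 7·6)| = 128, so the area is 64.
Along each edge there are gcd(|Δx|,|Δy|)+1 lattice points, so counting each shared vertex once the boundary has gcd(6,10) + gcd(8,8) + gcd(14,2) = 2+8+2 = 12.
Pick's theorem gives I = A − B/2 + 1 = 64 − 12/2 + 1 = 59.

59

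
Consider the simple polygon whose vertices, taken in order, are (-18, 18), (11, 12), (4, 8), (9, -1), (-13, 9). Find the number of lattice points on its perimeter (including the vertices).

6

Along each edge there are gcd(|Δx|,|Δy|)+1 lattice points, so counting each shared vertex once the boundary has gcd(29,6) + gcd(7,4) + gcd(5,9) + gcd(22,10) + gcd(5,9) = 1+1+1+2+1 = 6.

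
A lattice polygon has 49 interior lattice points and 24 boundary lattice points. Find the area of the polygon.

60

By Pick's theorem, A = I + B/2 − 1 = 49 + 24/2 − 1 = 60.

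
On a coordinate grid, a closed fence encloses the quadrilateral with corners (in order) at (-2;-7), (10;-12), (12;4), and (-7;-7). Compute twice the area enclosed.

257

The shoelace formula gives twice the area as |[(-2)·(-12) − 10·(-7)] + [10·4 − 12·(-12)] + [12·(-7) − (-7)·4] + [(-7)·(-7) − (-2)·(-7)]| = 257, so the area is 128.5.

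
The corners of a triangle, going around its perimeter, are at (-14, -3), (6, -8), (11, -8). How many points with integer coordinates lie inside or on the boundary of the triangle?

21

The shoelace formula gives twice the area as |((-14)·(-8) − 6·(-3)) + (6·(-8) − 11·(-8)) + (11·(-3) − (-14)·(-8))| = 25, so the area is 12.5.
Summing gcd(|Δx|,|Δy|) over the edges gives the boundary count: gcd(20,5) + gcd(5,0) + gcd(25,5) = 5+5+5 = 15.
Pick's theorem gives I = A − B/2 + 1 = 12.5 − 15/2 + 1 = 6, so the closed region contains I + B = 6 + 15 = 21 lattice points.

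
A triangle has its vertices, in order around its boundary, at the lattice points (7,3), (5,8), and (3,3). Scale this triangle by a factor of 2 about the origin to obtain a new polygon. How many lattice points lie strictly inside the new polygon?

35

Using the shoelace formula, 2A = |[7·8 − 5·3] + [5·3 − 3·8] + [3·3 − 7·3]| = 20, so the area is 10.
Summing gcd(|Δx|,|Δy|) over the edges gives the boundary count: gcd(2,5) + gcd(2,5) + gcd(4,0) = 1+1+4 = 6.
Scaling by 2 multiplies the area by 2² = 4 (so the new area is 40) and multiplies the boundary lattice-point count by 2, giving 12.
By Pick's theorem, the interior count of the dilated polygon is 40 − 12/2 + 1 = 35.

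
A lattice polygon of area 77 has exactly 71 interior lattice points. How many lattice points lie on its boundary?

Pick's theorem gives A = I + B/2 − 1, so B = 2(A − I + 1) = 2(77 − 71 + 1) = 14.

14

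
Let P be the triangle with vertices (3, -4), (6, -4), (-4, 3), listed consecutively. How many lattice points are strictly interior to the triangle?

6

The shoelace formula gives twice the area as |[3·(-4) − 6·(-4)] + [6·3 − (-4)·(-4)] + [(-4)·(-4) − 3·3]| = 21, so the area is 21/2.
Along each edge there are gcd(|Δx|,|Δy|)+1 lattice points, so counting each shared vertex once the boundary has gcd(3,0) + gcd(10,7) + gcd(7,7) = 3+1+7 = 11.
By Pick's theorem A = I + B/2 − 1, so I = 21/2 − 11/2 + 1 = 6.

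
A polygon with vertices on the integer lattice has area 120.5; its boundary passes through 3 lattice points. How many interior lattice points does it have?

From Pick's theorem, I = A − B/2 + 1 = 120.5 − 3/2 + 1 = 120.

120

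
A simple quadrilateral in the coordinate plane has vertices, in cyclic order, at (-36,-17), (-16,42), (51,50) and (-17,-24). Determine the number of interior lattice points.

By the shoelace formula, twice the signed area is |((-36)·42 − (-16)·(-17)) + ((-16)·50 − 51·42) + (51·(-24) − (-17)·50) + ((-17)·(-17) − (-36)·(-24))| = 5675, so the area is 2837.5.
The number of boundary lattice points is Σ gcd(|Δx|,|Δy|) = gcd(20,59) + gcd(67,8) + gcd(68,74) + gcd(19,7) = 1+1+2+1 = 5.
By Pick's theorem A = I + B/2 − 1, so I = 2837.5 − 5/2 + 1 = 2836.

2836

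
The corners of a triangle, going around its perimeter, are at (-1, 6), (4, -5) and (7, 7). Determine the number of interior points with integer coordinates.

45

By the shoelace formula, twice the signed area is |[(-1)·(-5) − 4·6] + [4·7 − 7·(-5)] + [7·6 − (-1)·7]| = 93, so the area is 46.5.
The number of boundary lattice points is Σ gcd(|Δx|,|Δy|) = gcd(5,11) + gcd(3,12) + gcd(8,1) = 1+3+1 = 5.
By Pick's theorem A = I + B/2 − 1, so I = 46.5 − 5/2 + 1 = 45.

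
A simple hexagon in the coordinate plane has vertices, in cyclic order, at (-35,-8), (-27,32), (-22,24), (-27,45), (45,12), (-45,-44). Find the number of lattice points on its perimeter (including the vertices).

17

Along each edge there are gcd(|Δx|,|Δy|)+1 lattice points, so counting each shared vertex once the boundary has gcd(8,40) + gcd(5,8) + gcd(5,21) + gcd(72,33) + gcd(90,56) + gcd(10,36) = 8+1+1+3+2+2 = 17.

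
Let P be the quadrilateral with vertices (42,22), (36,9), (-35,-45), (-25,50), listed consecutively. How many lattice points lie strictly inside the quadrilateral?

3619

Using the shoelace formula, 2A = |(42·9 − 36·22) + (36·(-45) − (-35)·9) + ((-35)·50 − (-25)·(-45)) + ((-25)·22 − 42·50)| = 7244, so the area is 3622.
Summing gcd(|Δx|,|Δy|) over the edges gives the boundary count: gcd(6,13) + gcd(71,54) + gcd(10,95) + gcd(67,28) = 1+1+5+1 = 8.
By Pick's theorem A = I + B/2 − 1, so I = 3622 − 8/2 + 1 = 3619.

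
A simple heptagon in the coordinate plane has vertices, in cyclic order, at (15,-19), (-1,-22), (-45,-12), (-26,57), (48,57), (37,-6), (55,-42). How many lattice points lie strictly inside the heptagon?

6181

The shoelace formula gives twice the area as |[15·(-22) − (-1)·(-19)] + [(-1)·(-12) − (-45)·(-22)] + [(-45)·57 − (-26)·(-12)] + [(-26)·57 − 48·57] + [48·(-6) − 37·57] + [37·(-42) − 55·(-6)] + [55·(-19) − 15·(-42)]| = 12458, so the area is 6229.
The number of boundary lattice points is Σ gcd(|Δx|,|Δy|) = gcd(16,3) + gcd(44,10) + gcd(19,69) + gcd(74,0) + gcd(11,63) + gcd(18,36) + gcd(40,23) = 1+2+1+74+1+18+1 = 98.
By Pick's theorem A = I + B/2 − 1, so I = 6229 − 98/2 + 1 = 6181.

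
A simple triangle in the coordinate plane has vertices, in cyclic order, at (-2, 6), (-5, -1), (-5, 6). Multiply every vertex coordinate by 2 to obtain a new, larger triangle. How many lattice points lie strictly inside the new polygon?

By the shoelace formula, twice the signed area is |[(-2)·(-1) − (-5)·6] + [(-5)·6 − (-5)·(-1)] + [(-5)·6 − (-2)·6]| = 21, so the area is 21/2.
The number of boundary lattice points is Σ gcd(|Δx|,|Δy|) = gcd(3,7) + gcd(0,7) + gcd(3,0) = 1+7+3 = 11.
Scaling by 2 multiplies the area by 2² = 4 (so the new area is 42) and multiplies the boundary lattice-point count by 2, giving 22.
By Pick's theorem, the interior count of the dilated polygon is 42 − 22/2 + 1 = 32.

32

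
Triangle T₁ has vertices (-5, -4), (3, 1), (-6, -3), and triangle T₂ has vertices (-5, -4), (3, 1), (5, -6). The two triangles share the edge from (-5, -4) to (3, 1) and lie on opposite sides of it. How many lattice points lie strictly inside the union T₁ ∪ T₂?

The union is the simple quadrilateral with vertices (-5, -4), (-6, -3), (3, 1), (5, -6) in order.
Using the shoelace formula, 2A = |[(-5)·(-3) − (-6)·(-4)] + [(-6)·1 − 3·(-3)] + [3·(-6) − 5·1] + [5·(-4) − (-5)·(-6)]| = 79, so the area is 79/2.
The number of boundary lattice points is Σ gcd(|Δx|,|Δy|) = gcd(1,1) + gcd(9,4) + gcd(2,7) + gcd(10,2) = 1+1+1+2 = 5.
By Pick's theorem I = A − B/2 + 1 = 79/2 − 5/2 + 1 = 38.

38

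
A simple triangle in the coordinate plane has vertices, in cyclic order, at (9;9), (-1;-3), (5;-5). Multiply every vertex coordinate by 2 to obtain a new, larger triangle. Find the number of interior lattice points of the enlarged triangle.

The shoelace formula gives twice the area as |[9·(-3) − (-1)·9] + [(-1)·(-5) − 5·(-3)] + [5·9 − 9·(-5)]| = 92, so the area is 46.
Along each edge there are gcd(|Δx|,|Δy|)+1 lattice points, so counting each shared vertex once the boundary has gcd(10,12) + gcd(6,2) + gcd(4,14) = 2+2+2 = 6.
Scaling by 2 multiplies the area by 2² = 4 (so the new area is 184) and multiplies the boundary lattice-point count by 2, giving 12.
By Pick's theorem, the interior count of the dilated polygon is 184 − 12/2 + 1 = 179.

179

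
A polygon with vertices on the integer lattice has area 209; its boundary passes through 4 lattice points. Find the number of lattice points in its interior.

208

From Pick's theorem, I = A − B/2 + 1 = 209 − 4/2 + 1 = 208.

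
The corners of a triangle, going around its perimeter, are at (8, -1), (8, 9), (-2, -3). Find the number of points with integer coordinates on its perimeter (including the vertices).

Summing gcd(|Δx|,|Δy|) over the edges gives the boundary count: gcd(0,10) + gcd(10,12) + gcd(10,2) = 10+2+2 = 14.

14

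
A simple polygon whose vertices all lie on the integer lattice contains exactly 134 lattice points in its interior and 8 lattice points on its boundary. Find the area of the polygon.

By Pick's theorem, A = I + B/2 − 1 = 134 + 8/2 − 1 = 137.

137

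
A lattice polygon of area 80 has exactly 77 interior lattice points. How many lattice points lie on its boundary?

Pick's theorem gives A = I + B/2 − 1, so B = 2(A − I + 1) = 2(80 − 77 + 1) = 8.

8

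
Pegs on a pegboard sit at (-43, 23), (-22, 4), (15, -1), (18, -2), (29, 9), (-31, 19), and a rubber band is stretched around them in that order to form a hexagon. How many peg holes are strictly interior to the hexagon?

706

Using the shoelace formula, 2A = |[(-43)·4 − (-22)·23] + [(-22)·(-1) − 15·4] + [15·(-2) − 18·(-1)] + [18·9 − 29·(-2)] + [29·19 − (-31)·9] + [(-31)·23 − (-43)·19]| = 1438, so the area is 719.
Summing gcd(|Δx|,|Δy|) over the edges gives the boundary count: gcd(21,19) + gcd(37,5) + gcd(3,1) + gcd(11,11) + gcd(60,10) + gcd(12,4) = 1+1+1+11+10+4 = 28.
By Pick's theorem A = I + B/2 − 1, so I = 719 − 28/2 + 1 = 706.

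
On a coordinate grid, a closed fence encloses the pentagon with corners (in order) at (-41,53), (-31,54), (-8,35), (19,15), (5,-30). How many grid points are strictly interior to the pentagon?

Using the shoelace formula, 2A = |((-41)·54 − (-31)·53) + ((-31)·35 − (-8)·54) + ((-8)·15 − 19·35) + (19·(-30) − 5·15) + (5·53 − (-41)·(-30))| = 3619, so the area is 1809.5.
Summing gcd(|Δx|,|Δy|) over the edges gives the boundary count: gcd(10,1) + gcd(23,19) + gcd(27,20) + gcd(14,45) + gcd(46,83) = 1+1+1+1+1 = 5.
By Pick's theorem A = I + B/2 − 1, so I = 1809.5 − 5/2 + 1 = 1808.

1808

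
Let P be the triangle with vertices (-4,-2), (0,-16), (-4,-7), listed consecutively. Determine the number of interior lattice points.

Using the shoelace formula, 2A = |((-4)·(-16) − 0·(-2)) + (0·(-7) − (-4)·(-16)) + ((-4)·(-2) − (-4)·(-7))| = 20, so the area is 10.
The number of boundary lattice points is Σ gcd(|Δx|,|Δy|) = gcd(4,14) + gcd(4,9) + gcd(0,5) = 2+1+5 = 8.
Pick's theorem gives I = A − B/2 + 1 = 10 − 8/2 + 1 = 7.

7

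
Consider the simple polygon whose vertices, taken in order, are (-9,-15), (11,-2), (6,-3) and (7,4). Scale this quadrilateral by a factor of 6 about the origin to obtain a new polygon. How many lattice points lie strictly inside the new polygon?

2473

The shoelace formula gives twice the area as |[(-9)·(-2) − 11·(-15)] + [11·(-3) − 6·(-2)] + [6·4 − 7·(-3)] + [7·(-15) − (-9)·4]| = 138, so the area is 69.
The number of boundary lattice points is Σ gcd(|Δx|,|Δy|) = gcd(20,13) + gcd(5,1) + gcd(1,7) + gcd(16,19) = 1+1+1+1 = 4.
Scaling by 6 multiplies the area by 6² = 36 (so the new area is 2484) and multiplies the boundary lattice-point count by 6, giving 24.
By Pick's theorem, the interior count of the dilated polygon is 2484 − 24/2 + 1 = 2473.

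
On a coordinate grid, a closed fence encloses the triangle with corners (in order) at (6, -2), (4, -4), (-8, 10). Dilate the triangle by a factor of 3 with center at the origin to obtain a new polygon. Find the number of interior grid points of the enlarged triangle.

By the shoelace formula, twice the signed area is |(6·(-4) − 4·(-2)) + (4·10 − (-8)·(-4)) + ((-8)·(-2) − 6·10)| = 52, so the area is 26.
The number of boundary lattice points is Σ gcd(|Δx|,|Δy|) = gcd(2,2) + gcd(12,14) + gcd(14,12) = 2+2+2 = 6.
Scaling by 3 multiplies the area by 3² = 9 (so the new area is 234) and multiplies the boundary lattice-point count by 3, giving 18.
By Pick's theorem, the interior count of the dilated polygon is 234 − 18/2 + 1 = 226.

226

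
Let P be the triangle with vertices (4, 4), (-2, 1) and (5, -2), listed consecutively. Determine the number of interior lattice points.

18

The shoelace formula gives twice the area as |[4·1 − (-2)·4] + [(-2)·(-2) − 5·1] + [5·4 − 4·(-2)]| = 39, so the area is 19.5.
Along each edge there are gcd(|Δx|,|Δy|)+1 lattice points, so counting each shared vertex once the boundary has gcd(6,3) + gcd(7,3) + gcd(1,6) = 3+1+1 = 5.
By Pick's theorem A = I + B/2 − 1, so I = 19.5 − 5/2 + 1 = 18.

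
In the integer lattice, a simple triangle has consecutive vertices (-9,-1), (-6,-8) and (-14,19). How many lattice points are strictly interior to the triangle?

The shoelace formula gives twice the area as |[(-9)·(-8) − (-6)·(-1)] + [(-6)·19 − (-14)·(-8)] + [(-14)·(-1) − (-9)·19]| = 25, so the area is 12.5.
Summing gcd(|Δx|,|Δy|) over the edges gives the boundary count: gcd(3,7) + gcd(8,27) + gcd(5,20) = 1+1+5 = 7.
Pick's theorem gives I = A − B/2 + 1 = 12.5 − 7/2 + 1 = 10.

10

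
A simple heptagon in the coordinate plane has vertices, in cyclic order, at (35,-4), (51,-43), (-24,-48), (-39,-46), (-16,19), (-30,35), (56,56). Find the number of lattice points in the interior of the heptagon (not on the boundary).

6414

Using the shoelace formula, 2A = |(35·(-43) − 51·(-4)) + (51·(-48) − (-24)·(-43)) + ((-24)·(-46) − (-39)·(-48)) + ((-39)·19 − (-16)·(-46)) + ((-16)·35 − (-30)·19) + ((-30)·56 − 56·35) + (56·(-4) − 35·56)| = 12840, so the area is 6420.
The number of boundary lattice points is Σ gcd(|Δx|,|Δy|) = gcd(16,39) + gcd(75,5) + gcd(15,2) + gcd(23,65) + gcd(14,16) + gcd(86,21) + gcd(21,60) = 1+5+1+1+2+1+3 = 14.
Pick's theorem gives I = A − B/2 + 1 = 6420 − 14/2 + 1 = 6414.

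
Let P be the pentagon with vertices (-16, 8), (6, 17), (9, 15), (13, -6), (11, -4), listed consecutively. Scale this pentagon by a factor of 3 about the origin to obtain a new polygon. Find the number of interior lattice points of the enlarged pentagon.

2662

By the shoelace formula, twice the signed area is |[(-16)·17 − 6·8] + [6·15 − 9·17] + [9·(-6) − 13·15] + [13·(-4) − 11·(-6)] + [11·8 − (-16)·(-4)]| = 594, so the area is 297.
Summing gcd(|Δx|,|Δy|) over the edges gives the boundary count: gcd(22,9) + gcd(3,2) + gcd(4,21) + gcd(2,2) + gcd(27,12) = 1+1+1+2+3 = 8.
Scaling by 3 multiplies the area by 3² = 9 (so the new area is 2673) and multiplies the boundary lattice-point count by 3, giving 24.
By Pick's theorem, the interior count of the dilated polygon is 2673 − 24/2 + 1 = 2662.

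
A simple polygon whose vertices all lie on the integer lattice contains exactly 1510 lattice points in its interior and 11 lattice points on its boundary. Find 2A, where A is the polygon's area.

By Pick's theorem, A = I + B/2 − 1 = 1510 + 11/2 − 1 = 3029/2.
Hence 2A = 3029.

3029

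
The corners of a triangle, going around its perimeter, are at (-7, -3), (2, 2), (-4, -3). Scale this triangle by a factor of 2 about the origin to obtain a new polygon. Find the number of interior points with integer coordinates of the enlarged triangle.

By the shoelace formula, twice the signed area is |((-7)·2 − 2·(-3)) + (2·(-3) − (-4)·2) + ((-4)·(-3) − (-7)·(-3))| = 15, so the area is 7.5.
Along each edge there are gcd(|Δx|,|Δy|)+1 lattice points, so counting each shared vertex once the boundary has gcd(9,5) + gcd(6,5) + gcd(3,0) = 1+1+3 = 5.
Scaling by 2 multiplies the area by 2² = 4 (so the new area is 30) and multiplies the boundary lattice-point count by 2, giving 10.
By Pick's theorem, the interior count of the dilated polygon is 30 − 10/2 + 1 = 26.

26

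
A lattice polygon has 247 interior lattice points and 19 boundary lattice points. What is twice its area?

By Pick's theorem, A = I + B/2 − 1 = 247 + 19/2 − 1 = 511/2.
Hence 2A = 511.

511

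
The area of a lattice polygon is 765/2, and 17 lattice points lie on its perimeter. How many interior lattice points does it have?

375

From Pick's theorem, I = A − B/2 + 1 = 765/2 − 17/2 + 1 = 375.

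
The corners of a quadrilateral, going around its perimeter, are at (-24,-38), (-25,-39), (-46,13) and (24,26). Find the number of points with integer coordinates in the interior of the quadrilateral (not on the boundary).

1956

Using the shoelace formula, 2A = |((-24)·(-39) − (-25)·(-38)) + ((-25)·13 − (-46)·(-39)) + ((-46)·26 − 24·13) + (24·(-38) − (-24)·26)| = 3929, so the area is 3929/2.
The number of boundary lattice points is Σ gcd(|Δx|,|Δy|) = gcd(1,1) + gcd(21,52) + gcd(70,13) + gcd(48,64) = 1+1+1+16 = 19.
By Pick's theorem A = I + B/2 − 1, so I = 3929/2 − 19/2 + 1 = 1956.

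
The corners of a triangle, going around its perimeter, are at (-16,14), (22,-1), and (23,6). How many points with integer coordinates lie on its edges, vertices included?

3

The number of boundary lattice points is Σ gcd(|Δx|,|Δy|) = gcd(38,15) + gcd(1,7) + gcd(39,8) = 1+1+1 = 3.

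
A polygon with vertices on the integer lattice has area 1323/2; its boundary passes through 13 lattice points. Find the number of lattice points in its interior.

Pick's theorem A = I + B/2 − 1 rearranges to I = A − B/2 + 1 = 1323/2 − 13/2 + 1 = 656.

656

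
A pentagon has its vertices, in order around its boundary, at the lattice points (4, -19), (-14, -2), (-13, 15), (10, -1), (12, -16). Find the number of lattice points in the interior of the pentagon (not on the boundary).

The shoelace formula gives twice the area as |[4·(-2) − (-14)·(-19)] + [(-14)·15 − (-13)·(-2)] + [(-13)·(-1) − 10·15] + [10·(-16) − 12·(-1)] + [12·(-19) − 4·(-16)]| = 959, so the area is 479.5.
The number of boundary lattice points is Σ gcd(|Δx|,|Δy|) = gcd(18,17) + gcd(1,17) + gcd(23,16) + gcd(2,15) + gcd(8,3) = 1+1+1+1+1 = 5.
Pick's theorem gives I = A − B/2 + 1 = 479.5 − 5/2 + 1 = 478.

478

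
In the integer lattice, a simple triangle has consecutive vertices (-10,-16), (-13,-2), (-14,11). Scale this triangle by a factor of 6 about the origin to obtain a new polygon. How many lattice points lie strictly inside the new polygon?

442

The shoelace formula gives twice the area as |[(-10)·(-2) − (-13)·(-16)] + [(-13)·11 − (-14)·(-2)] + [(-14)·(-16) − (-10)·11]| = 25, so the area is 12.5.
Summing gcd(|Δx|,|Δy|) over the edges gives the boundary count: gcd(3,14) + gcd(1,13) + gcd(4,27) = 1+1+1 = 3.
Scaling by 6 multiplies the area by 6² = 36 (so the new area is 450) and multiplies the boundary lattice-point count by 6, giving 18.
By Pick's theorem, the interior count of the dilated polygon is 450 − 18/2 + 1 = 442.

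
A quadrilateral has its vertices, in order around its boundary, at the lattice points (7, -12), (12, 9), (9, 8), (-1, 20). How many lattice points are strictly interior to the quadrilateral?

The shoelace formula gives twice the area as |(7·9 − 12·(-12)) + (12·8 − 9·9) + (9·20 − (-1)·8) + ((-1)·(-12) − 7·20)| = 282, so the area is 141.
The number of boundary lattice points is Σ gcd(|Δx|,|Δy|) = gcd(5,21) + gcd(3,1) + gcd(10,12) + gcd(8,32) = 1+1+2+8 = 12.
Pick's theorem gives I = A − B/2 + 1 = 141 − 12/2 + 1 = 136.

136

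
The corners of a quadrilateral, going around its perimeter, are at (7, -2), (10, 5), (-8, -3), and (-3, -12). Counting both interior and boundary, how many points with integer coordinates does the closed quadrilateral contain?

The shoelace formula gives twice the area as |(7·5 − 10·(-2)) + (10·(-3) − (-8)·5) + ((-8)·(-12) − (-3)·(-3)) + ((-3)·(-2) − 7·(-12))| = 242, so the area is 121.
Along each edge there are gcd(|Δx|,|Δy|)+1 lattice points, so counting each shared vertex once the boundary has gcd(3,7) + gcd(18,8) + gcd(5,9) + gcd(10,10) = 1+2+1+10 = 14.
Pick's theorem gives I = A − B/2 + 1 = 121 − 14/2 + 1 = 115, so the closed region contains I + B = 115 + 14 = 129 lattice points.

129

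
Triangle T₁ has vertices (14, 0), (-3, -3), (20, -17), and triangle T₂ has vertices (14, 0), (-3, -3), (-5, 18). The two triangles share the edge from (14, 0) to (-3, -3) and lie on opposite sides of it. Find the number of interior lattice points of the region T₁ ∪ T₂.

334

The union is the simple quadrilateral with vertices (14, 0), (20, -17), (-3, -3), (-5, 18) in order.
The shoelace formula gives twice the area as |(14·(-17) − 20·0) + (20·(-3) − (-3)·(-17)) + ((-3)·18 − (-5)·(-3)) + ((-5)·0 − 14·18)| = 670, so the area is 335.
Summing gcd(|Δx|,|Δy|) over the edges gives the boundary count: gcd(6,17) + gcd(23,14) + gcd(2,21) + gcd(19,18) = 1+1+1+1 = 4.
By Pick's theorem I = A − B/2 + 1 = 335 − 4/2 + 1 = 334.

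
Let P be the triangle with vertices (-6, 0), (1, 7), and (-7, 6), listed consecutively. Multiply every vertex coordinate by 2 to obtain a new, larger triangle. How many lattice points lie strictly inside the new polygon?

90

The shoelace formula gives twice the area as |((-6)·7 − 1·0) + (1·6 − (-7)·7) + ((-7)·0 − (-6)·6)| = 49, so the area is 49/2.
Along each edge there are gcd(|Δx|,|Δy|)+1 lattice points, so counting each shared vertex once the boundary has gcd(7,7) + gcd(8,1) + gcd(1,6) = 7+1+1 = 9.
Scaling by 2 multiplies the area by 2² = 4 (so the new area is 98) and multiplies the boundary lattice-point count by 2, giving 18.
By Pick's theorem, the interior count of the dilated polygon is 98 − 18/2 + 1 = 90.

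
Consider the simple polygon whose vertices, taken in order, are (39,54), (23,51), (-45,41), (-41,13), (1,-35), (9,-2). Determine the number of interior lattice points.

3683

Using the shoelace formula, 2A = |[39·51 − 23·54] + [23·41 − (-45)·51] + [(-45)·13 − (-41)·41] + [(-41)·(-35) − 1·13] + [1·(-2) − 9·(-35)] + [9·54 − 39·(-2)]| = 7380, so the area is 3690.
The number of boundary lattice points is Σ gcd(|Δx|,|Δy|) = gcd(16,3) + gcd(68,10) + gcd(4,28) + gcd(42,48) + gcd(8,33) + gcd(30,56) = 1+2+4+6+1+2 = 16.
Pick's theorem gives I = A − B/2 + 1 = 3690 − 16/2 + 1 = 3683.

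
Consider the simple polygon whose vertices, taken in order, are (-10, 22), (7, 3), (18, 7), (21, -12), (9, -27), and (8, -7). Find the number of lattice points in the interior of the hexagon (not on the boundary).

By the shoelace formula, twice the signed area is |((-10)·3 − 7·22) + (7·7 − 18·3) + (18·(-12) − 21·7) + (21·(-27) − 9·(-12)) + (9·(-7) − 8·(-27)) + (8·22 − (-10)·(-7))| = 752, so the area is 376.
Along each edge there are gcd(|Δx|,|Δy|)+1 lattice points, so counting each shared vertex once the boundary has gcd(17,19) + gcd(11,4) + gcd(3,19) + gcd(12,15) + gcd(1,20) + gcd(18,29) = 1+1+1+3+1+1 = 8.
Pick's theorem gives I = A − B/2 + 1 = 376 − 8/2 + 1 = 373.

373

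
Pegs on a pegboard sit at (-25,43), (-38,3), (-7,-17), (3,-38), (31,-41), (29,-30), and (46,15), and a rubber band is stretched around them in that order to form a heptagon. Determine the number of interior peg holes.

The shoelace formula gives twice the area as |((-25)·3 − (-38)·43) + ((-38)·(-17) − (-7)·3) + ((-7)·(-38) − 3·(-17)) + (3·(-41) − 31·(-38)) + (31·(-30) − 29·(-41)) + (29·15 − 46·(-30)) + (46·43 − (-25)·15)| = 8025, so the area is 4012.5.
The number of boundary lattice points is Σ gcd(|Δx|,|Δy|) = gcd(13,40) + gcd(31,20) + gcd(10,21) + gcd(28,3) + gcd(2,11) + gcd(17,45) + gcd(71,28) = 1+1+1+1+1+1+1 = 7.
Pick's theorem gives I = A − B/2 + 1 = 4012.5 − 7/2 + 1 = 4010.

4010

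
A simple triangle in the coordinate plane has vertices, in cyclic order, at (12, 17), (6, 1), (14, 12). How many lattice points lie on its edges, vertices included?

4

Summing gcd(|Δx|,|Δy|) over the edges gives the boundary count: gcd(6,16) + gcd(8,11) + gcd(2,5) = 2+1+1 = 4.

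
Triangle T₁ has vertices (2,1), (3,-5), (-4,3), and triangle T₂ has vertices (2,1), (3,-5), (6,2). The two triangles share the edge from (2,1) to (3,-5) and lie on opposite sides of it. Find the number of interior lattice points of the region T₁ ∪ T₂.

28

The union is the simple quadrilateral with vertices (2,1), (-4,3), (3,-5), (6,2) in order.
Using the shoelace formula, 2A = |[2·3 − (-4)·1] + [(-4)·(-5) − 3·3] + [3·2 − 6·(-5)] + [6·1 − 2·2]| = 59, so the area is 29.5.
The number of boundary lattice points is Σ gcd(|Δx|,|Δy|) = gcd(6,2) + gcd(7,8) + gcd(3,7) + gcd(4,1) = 2+1+1+1 = 5.
By Pick's theorem I = A − B/2 + 1 = 29.5 − 5/2 + 1 = 28.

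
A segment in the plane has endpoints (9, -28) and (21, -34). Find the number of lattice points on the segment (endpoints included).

The number of lattice points on a segment between lattice points is gcd(|Δx|,|Δy|) + 1 = gcd(12,6) + 1 = 6 + 1 = 7.

7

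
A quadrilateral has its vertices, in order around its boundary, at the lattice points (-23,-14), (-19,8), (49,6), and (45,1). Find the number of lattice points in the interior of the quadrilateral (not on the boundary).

By the shoelace formula, twice the signed area is |((-23)·8 − (-19)·(-14)) + ((-19)·6 − 49·8) + (49·1 − 45·6) + (45·(-14) − (-23)·1)| = 1784, so the area is 892.
The number of boundary lattice points is Σ gcd(|Δx|,|Δy|) = gcd(4,22) + gcd(68,2) + gcd(4,5) + gcd(68,15) = 2+2+1+1 = 6.
By Pick's theorem A = I + B/2 − 1, so I = 892 − 6/2 + 1 = 890.

890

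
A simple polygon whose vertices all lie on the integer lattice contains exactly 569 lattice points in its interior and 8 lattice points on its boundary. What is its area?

572

Pick's theorem states A = I + B/2 − 1, so A = 569 + 8/2 − 1 = 572.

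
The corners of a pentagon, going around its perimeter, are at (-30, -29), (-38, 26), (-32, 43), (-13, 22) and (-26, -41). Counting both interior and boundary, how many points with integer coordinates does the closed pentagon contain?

1105

The shoelace formula gives twice the area as |[(-30)·26 − (-38)·(-29)] + [(-38)·43 − (-32)·26] + [(-32)·22 − (-13)·43] + [(-13)·(-41) − (-26)·22] + [(-26)·(-29) − (-30)·(-41)]| = 2200, so the area is 1100.
Summing gcd(|Δx|,|Δy|) over the edges gives the boundary count: gcd(8,55) + gcd(6,17) + gcd(19,21) + gcd(13,63) + gcd(4,12) = 1+1+1+1+4 = 8.
Pick's theorem gives I = A − B/2 + 1 = 1100 − 8/2 + 1 = 1097, so the closed region contains I + B = 1097 + 8 = 1105 lattice points.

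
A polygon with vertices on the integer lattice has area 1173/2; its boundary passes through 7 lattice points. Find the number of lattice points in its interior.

584

From Pick's theorem, I = A − B/2 + 1 = 1173/2 − 7/2 + 1 = 584.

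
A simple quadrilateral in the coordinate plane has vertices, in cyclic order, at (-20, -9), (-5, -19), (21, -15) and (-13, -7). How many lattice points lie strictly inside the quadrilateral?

By the shoelace formula, twice the signed area is |((-20)·(-19) − (-5)·(-9)) + ((-5)·(-15) − 21·(-19)) + (21·(-7) − (-13)·(-15)) + ((-13)·(-9) − (-20)·(-7))| = 444, so the area is 222.
Summing gcd(|Δx|,|Δy|) over the edges gives the boundary count: gcd(15,10) + gcd(26,4) + gcd(34,8) + gcd(7,2) = 5+2+2+1 = 10.
Pick's theorem gives I = A − B/2 + 1 = 222 − 10/2 + 1 = 218.

218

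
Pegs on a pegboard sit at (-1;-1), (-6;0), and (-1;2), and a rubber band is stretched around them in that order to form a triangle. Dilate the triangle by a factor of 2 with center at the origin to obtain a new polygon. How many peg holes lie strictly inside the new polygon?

By the shoelace formula, twice the signed area is |((-1)·0 − (-6)·(-1)) + ((-6)·2 − (-1)·0) + ((-1)·(-1) − (-1)·2)| = 15, so the area is 7.5.
The number of boundary lattice points is Σ gcd(|Δx|,|Δy|) = gcd(5,1) + gcd(5,2) + gcd(0,3) = 1+1+3 = 5.
Scaling by 2 multiplies the area by 2² = 4 (so the new area is 30) and multiplies the boundary lattice-point count by 2, giving 10.
By Pick's theorem, the interior count of the dilated polygon is 30 − 10/2 + 1 = 26.

26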